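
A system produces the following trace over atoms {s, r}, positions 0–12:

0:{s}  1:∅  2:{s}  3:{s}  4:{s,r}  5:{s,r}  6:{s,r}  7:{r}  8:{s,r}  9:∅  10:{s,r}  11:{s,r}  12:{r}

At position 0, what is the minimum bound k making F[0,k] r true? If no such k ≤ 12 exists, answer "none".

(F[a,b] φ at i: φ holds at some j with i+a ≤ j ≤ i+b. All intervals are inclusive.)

4

Scan j = 0,1,… for r:
  j=0: fails
  j=1: fails
  j=2: fails
  j=3: fails
  j=4: holds
First hit at j=4, so smallest k = 4-0 = 4.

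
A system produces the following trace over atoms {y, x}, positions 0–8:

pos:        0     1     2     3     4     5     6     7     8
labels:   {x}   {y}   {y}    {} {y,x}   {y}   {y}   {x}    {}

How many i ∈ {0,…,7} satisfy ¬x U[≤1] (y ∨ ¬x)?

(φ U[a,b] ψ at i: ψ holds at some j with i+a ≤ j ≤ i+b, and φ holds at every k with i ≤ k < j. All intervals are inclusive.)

6

Evaluate at each i in [0,7]:
  i=0: ✗ (lhs fails at k=0 before rhs at j=1)
  i=1: ✓ (rhs at j=1)
  i=2: ✓ (rhs at j=2)
  i=3: ✓ (rhs at j=3)
  i=4: ✓ (rhs at j=4)
  i=5: ✓ (rhs at j=5)
  i=6: ✓ (rhs at j=6)
  i=7: ✗ (lhs fails at k=7 before rhs at j=8)
Positions where it holds: {1, 2, 3, 4, 5, 6} → 6.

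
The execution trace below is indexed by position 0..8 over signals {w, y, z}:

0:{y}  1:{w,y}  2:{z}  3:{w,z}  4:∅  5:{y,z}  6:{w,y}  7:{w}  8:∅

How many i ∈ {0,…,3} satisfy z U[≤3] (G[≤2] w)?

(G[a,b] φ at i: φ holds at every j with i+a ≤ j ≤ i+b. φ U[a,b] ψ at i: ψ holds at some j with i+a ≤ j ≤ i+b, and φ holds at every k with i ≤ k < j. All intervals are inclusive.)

Evaluate at each i in [0,3]:
  i=0: ✗ (no rhs in [0,3])
  i=1: ✗ (no rhs in [1,4])
  i=2: ✗ (no rhs in [2,5])
  i=3: ✗ (no rhs in [3,6])
Positions where it holds: {} → 0.

0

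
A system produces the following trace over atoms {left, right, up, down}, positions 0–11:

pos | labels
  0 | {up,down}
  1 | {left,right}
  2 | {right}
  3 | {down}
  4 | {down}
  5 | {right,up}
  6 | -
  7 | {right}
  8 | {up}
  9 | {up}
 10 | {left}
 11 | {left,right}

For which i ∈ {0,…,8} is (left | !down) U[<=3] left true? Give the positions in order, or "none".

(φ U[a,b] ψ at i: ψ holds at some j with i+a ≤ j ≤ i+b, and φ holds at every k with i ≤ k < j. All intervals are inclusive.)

1, 7, 8

Evaluate at each i in [0,8]:
  i=0: ✗ (lhs fails at k=0 before rhs at j=1)
  i=1: ✓ (rhs at j=1)
  i=2: ✗ (no rhs in [2,5])
  i=3: ✗ (no rhs in [3,6])
  i=4: ✗ (no rhs in [4,7])
  i=5: ✗ (no rhs in [5,8])
  i=6: ✗ (no rhs in [6,9])
  i=7: ✓ (rhs at j=10; lhs holds on [7,9])
  i=8: ✓ (rhs at j=10; lhs holds on [8,9])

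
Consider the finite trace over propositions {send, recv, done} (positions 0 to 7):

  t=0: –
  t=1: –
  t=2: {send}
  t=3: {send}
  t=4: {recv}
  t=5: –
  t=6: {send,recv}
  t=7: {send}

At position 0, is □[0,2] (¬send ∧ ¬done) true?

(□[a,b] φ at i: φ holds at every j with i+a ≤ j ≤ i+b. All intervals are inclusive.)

No

Check (¬send ∧ ¬done) at every j in [0,2]:
  j=0: true
  j=1: true
  j=2: false
Fails at j=2 → formula fails.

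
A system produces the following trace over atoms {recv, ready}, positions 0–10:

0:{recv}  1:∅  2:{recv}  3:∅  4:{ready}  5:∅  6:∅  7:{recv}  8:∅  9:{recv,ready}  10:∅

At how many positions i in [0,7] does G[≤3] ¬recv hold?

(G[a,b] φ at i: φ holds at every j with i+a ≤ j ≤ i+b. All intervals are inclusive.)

Evaluate at each i in [0,7]:
  i=0: ✗ (fails at j=0)
  i=1: ✗ (fails at j=2)
  i=2: ✗ (fails at j=2)
  i=3: ✓ (all of [3,6])
  i=4: ✗ (fails at j=7)
  i=5: ✗ (fails at j=7)
  i=6: ✗ (fails at j=7)
  i=7: ✗ (fails at j=7)
Positions where it holds: {3} → 1.

1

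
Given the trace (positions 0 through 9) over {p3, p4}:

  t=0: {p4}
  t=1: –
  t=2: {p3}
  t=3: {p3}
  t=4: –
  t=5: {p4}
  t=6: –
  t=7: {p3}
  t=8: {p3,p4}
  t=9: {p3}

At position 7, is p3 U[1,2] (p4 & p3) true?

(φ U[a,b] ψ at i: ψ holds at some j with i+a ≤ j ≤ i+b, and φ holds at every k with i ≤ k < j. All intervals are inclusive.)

Need some j in [8,9] with (p4 & p3), and p3 at every k in [7,j-1].
  j=8: (p4 & p3) holds; p3 holds at every k in [7,7] → satisfied.

True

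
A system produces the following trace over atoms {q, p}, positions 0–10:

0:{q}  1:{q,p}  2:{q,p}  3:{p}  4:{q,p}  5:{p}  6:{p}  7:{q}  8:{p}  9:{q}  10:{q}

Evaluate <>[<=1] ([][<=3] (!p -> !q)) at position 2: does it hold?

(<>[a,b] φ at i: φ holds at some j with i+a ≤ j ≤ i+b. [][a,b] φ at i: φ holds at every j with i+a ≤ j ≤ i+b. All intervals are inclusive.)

Check [][<=3] (!p -> !q) at each j in [2,3]:
  j=2: holds on [2,5]
  j=3: holds on [3,6]
Found at j=2 → formula holds.

Yes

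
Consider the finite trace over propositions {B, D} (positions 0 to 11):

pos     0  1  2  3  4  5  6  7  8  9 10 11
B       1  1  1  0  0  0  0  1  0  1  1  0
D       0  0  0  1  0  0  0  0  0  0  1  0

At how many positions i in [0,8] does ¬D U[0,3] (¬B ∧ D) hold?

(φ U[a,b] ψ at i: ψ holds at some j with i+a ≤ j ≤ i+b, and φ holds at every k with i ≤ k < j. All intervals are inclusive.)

4

Evaluate at each i in [0,8]:
  i=0: ✓ (rhs at j=3; lhs holds on [0,2])
  i=1: ✓ (rhs at j=3; lhs holds on [1,2])
  i=2: ✓ (rhs at j=3; lhs holds on [2,2])
  i=3: ✓ (rhs at j=3)
  i=4: ✗ (no rhs in [4,7])
  i=5: ✗ (no rhs in [5,8])
  i=6: ✗ (no rhs in [6,9])
  i=7: ✗ (no rhs in [7,10])
  i=8: ✗ (no rhs in [8,11])
Positions where it holds: {0, 1, 2, 3} → 4.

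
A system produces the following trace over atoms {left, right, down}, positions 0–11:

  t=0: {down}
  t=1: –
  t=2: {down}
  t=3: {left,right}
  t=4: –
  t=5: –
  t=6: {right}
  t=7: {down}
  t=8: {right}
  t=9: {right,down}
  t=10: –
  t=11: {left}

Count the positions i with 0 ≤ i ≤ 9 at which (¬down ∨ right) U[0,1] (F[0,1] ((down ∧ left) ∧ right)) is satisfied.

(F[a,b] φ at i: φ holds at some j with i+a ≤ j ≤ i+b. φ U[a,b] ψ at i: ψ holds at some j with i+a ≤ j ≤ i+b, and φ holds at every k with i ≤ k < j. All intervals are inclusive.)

0

Evaluate at each i in [0,9]:
  i=0: ✗ (no rhs in [0,1])
  i=1: ✗ (no rhs in [1,2])
  i=2: ✗ (no rhs in [2,3])
  i=3: ✗ (no rhs in [3,4])
  i=4: ✗ (no rhs in [4,5])
  i=5: ✗ (no rhs in [5,6])
  i=6: ✗ (no rhs in [6,7])
  i=7: ✗ (no rhs in [7,8])
  i=8: ✗ (no rhs in [8,9])
  i=9: ✗ (no rhs in [9,10])
Positions where it holds: {} → 0.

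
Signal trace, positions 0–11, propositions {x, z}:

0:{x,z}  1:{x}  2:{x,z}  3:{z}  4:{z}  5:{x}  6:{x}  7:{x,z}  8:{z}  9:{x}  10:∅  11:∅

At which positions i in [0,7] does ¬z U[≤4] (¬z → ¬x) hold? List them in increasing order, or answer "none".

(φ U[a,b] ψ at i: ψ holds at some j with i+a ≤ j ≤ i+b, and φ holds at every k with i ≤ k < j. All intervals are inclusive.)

0, 1, 2, 3, 4, 5, 6, 7

Evaluate at each i in [0,7]:
  i=0: ✓ (rhs at j=0)
  i=1: ✓ (rhs at j=2; lhs holds on [1,1])
  i=2: ✓ (rhs at j=2)
  i=3: ✓ (rhs at j=3)
  i=4: ✓ (rhs at j=4)
  i=5: ✓ (rhs at j=7; lhs holds on [5,6])
  i=6: ✓ (rhs at j=7; lhs holds on [6,6])
  i=7: ✓ (rhs at j=7)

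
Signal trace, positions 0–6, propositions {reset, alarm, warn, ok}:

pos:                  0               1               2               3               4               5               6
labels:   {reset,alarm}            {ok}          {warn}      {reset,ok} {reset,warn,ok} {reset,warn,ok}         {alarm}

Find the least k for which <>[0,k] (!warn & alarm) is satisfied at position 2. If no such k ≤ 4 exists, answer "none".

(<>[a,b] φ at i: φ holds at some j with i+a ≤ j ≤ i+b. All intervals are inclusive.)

4

Scan j = 2,3,… for (!warn & alarm):
  j=2: fails
  j=3: fails
  j=4: fails
  j=5: fails
  j=6: holds
First hit at j=6, so smallest k = 6-2 = 4.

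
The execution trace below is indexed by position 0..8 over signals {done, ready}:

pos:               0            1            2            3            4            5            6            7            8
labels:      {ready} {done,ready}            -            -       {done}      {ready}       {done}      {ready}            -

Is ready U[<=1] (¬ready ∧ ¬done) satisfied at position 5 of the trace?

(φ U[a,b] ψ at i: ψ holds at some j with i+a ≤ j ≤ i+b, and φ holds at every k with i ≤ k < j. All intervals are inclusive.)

Need some j in [5,6] with (¬ready ∧ ¬done), and ready at every k in [5,j-1].
  j=5: (¬ready ∧ ¬done) false.
  j=6: (¬ready ∧ ¬done) false.
No j in the window works → until fails.

Does not hold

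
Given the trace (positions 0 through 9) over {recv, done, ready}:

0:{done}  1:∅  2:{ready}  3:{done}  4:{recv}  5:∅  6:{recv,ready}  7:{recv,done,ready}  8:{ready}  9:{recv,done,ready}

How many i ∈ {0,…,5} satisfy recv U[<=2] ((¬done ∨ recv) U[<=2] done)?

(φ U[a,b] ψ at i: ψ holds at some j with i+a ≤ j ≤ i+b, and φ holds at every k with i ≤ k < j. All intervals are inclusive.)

Evaluate at each i in [0,5]:
  i=0: ✓ (rhs at j=0)
  i=1: ✓ (rhs at j=1)
  i=2: ✓ (rhs at j=2)
  i=3: ✓ (rhs at j=3)
  i=4: ✓ (rhs at j=5; lhs holds on [4,4])
  i=5: ✓ (rhs at j=5)
Positions where it holds: {0, 1, 2, 3, 4, 5} → 6.

6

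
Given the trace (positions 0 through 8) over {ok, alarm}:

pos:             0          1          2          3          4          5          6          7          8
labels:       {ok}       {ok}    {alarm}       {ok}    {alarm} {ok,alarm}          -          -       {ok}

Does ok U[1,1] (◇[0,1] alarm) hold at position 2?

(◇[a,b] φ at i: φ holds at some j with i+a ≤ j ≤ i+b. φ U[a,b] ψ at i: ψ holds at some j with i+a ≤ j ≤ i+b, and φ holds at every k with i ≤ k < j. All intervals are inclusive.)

Need some j in [3,3] with ◇[0,1] alarm, and ok at every k in [2,j-1].
  j=3: ◇[0,1] alarm holds, but ok fails at k=2 → not this j.
No j in the window works → until fails.

False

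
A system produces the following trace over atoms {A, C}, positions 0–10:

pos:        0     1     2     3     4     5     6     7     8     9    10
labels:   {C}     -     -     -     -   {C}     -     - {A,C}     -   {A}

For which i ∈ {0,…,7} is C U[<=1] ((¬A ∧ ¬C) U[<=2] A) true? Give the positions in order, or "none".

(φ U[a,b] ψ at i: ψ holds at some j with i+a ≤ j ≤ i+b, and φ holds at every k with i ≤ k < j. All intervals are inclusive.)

Evaluate at each i in [0,7]:
  i=0: ✗ (no rhs in [0,1])
  i=1: ✗ (no rhs in [1,2])
  i=2: ✗ (no rhs in [2,3])
  i=3: ✗ (no rhs in [3,4])
  i=4: ✗ (no rhs in [4,5])
  i=5: ✓ (rhs at j=6; lhs holds on [5,5])
  i=6: ✓ (rhs at j=6)
  i=7: ✓ (rhs at j=7)

5, 6, 7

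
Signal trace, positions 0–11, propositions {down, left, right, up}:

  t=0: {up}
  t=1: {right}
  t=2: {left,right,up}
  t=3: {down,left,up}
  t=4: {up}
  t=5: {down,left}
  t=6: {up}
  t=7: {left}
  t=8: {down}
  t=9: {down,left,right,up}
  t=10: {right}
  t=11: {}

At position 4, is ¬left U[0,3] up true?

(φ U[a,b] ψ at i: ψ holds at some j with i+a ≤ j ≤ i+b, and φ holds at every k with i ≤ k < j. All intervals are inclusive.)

Need some j in [4,7] with up, and ¬left at every k in [4,j-1].
  j=4: up holds; no prefix to check → satisfied.

Yes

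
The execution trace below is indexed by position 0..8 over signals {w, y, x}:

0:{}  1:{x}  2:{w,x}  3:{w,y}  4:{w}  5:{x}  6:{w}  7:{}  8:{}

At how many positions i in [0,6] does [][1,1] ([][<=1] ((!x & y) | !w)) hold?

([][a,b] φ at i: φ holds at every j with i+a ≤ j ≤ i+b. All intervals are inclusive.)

Evaluate at each i in [0,6]:
  i=0: ✗ (fails at j=1)
  i=1: ✗ (fails at j=2)
  i=2: ✗ (fails at j=3)
  i=3: ✗ (fails at j=4)
  i=4: ✗ (fails at j=5)
  i=5: ✗ (fails at j=6)
  i=6: ✓ (all of [7,7])
Positions where it holds: {6} → 1.

1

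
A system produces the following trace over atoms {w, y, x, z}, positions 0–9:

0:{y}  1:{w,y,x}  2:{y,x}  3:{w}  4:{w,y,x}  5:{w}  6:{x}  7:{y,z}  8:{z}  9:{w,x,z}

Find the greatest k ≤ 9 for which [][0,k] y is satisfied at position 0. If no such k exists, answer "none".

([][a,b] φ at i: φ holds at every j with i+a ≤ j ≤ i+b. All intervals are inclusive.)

y must hold from j=0 onward; find where it first fails.
  j=0: holds
  j=1: holds
  j=2: holds
  j=3: fails
Holds on [0,2], so largest k = 2.

2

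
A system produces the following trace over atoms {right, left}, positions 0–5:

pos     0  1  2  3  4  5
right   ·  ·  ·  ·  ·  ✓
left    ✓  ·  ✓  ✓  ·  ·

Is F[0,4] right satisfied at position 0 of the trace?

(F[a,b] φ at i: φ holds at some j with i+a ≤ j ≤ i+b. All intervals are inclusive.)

False

Check right at each j in [0,4]:
  j=0: false
  j=1: false
  j=2: false
  j=3: false
  j=4: false
No position in the window satisfies it → formula fails.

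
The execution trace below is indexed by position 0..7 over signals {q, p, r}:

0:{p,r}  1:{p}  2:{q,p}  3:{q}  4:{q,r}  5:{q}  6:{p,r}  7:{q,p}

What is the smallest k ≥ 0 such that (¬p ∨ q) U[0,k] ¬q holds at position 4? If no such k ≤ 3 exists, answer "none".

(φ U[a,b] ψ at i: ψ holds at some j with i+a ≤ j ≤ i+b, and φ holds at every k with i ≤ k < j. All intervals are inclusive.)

2

Need earliest j ≥ 4 with ¬q, and (¬p ∨ q) at every k in [4,j-1].
  j=4: rhs fails.
  j=5: rhs fails.
  j=6: rhs holds; lhs holds on [4,5]. k = 2.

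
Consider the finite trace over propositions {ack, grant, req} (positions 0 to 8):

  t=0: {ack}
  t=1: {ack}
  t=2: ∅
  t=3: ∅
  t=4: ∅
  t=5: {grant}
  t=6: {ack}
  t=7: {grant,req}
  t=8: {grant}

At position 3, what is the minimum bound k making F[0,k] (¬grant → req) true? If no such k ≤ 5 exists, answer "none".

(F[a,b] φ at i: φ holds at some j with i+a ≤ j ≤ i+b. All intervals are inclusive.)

Scan j = 3,4,… for (¬grant → req):
  j=3: fails
  j=4: fails
  j=5: holds
First hit at j=5, so smallest k = 5-3 = 2.

2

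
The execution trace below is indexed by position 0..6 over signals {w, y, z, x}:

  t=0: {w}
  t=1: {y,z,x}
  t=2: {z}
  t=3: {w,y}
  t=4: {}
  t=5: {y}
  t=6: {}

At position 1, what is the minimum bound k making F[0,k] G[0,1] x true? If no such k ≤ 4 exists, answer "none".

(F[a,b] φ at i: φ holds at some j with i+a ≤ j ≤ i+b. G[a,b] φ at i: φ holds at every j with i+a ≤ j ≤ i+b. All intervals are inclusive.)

Scan j = 1,2,… for G[0,1] x:
  j=1: fails
  j=2: fails
  j=3: fails
  j=4: fails
  j=5: fails
No j in [1,5] satisfies it → none.

none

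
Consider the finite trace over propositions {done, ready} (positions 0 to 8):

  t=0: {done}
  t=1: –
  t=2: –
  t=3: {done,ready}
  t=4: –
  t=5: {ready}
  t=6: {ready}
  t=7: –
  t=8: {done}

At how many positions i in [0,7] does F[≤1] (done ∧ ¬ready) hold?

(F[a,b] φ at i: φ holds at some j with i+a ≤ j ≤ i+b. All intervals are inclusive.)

2

Evaluate at each i in [0,7]:
  i=0: ✓ (witness j=0)
  i=1: ✗ (none in [1,2])
  i=2: ✗ (none in [2,3])
  i=3: ✗ (none in [3,4])
  i=4: ✗ (none in [4,5])
  i=5: ✗ (none in [5,6])
  i=6: ✗ (none in [6,7])
  i=7: ✓ (witness j=8)
Positions where it holds: {0, 7} → 2.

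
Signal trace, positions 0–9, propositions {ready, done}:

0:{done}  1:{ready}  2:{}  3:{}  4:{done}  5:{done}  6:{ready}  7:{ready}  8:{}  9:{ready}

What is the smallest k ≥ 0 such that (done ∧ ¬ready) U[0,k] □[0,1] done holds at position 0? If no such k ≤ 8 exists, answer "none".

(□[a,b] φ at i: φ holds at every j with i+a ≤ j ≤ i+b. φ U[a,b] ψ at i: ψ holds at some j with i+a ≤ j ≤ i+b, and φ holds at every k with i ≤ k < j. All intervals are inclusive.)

Need earliest j ≥ 0 with □[0,1] done, and (done ∧ ¬ready) at every k in [0,j-1].
  j=0: rhs fails.
  j=1: rhs fails.
  j=2: rhs fails.
  j=3: rhs fails.
  j=4: rhs holds but lhs fails at k=1.
  j=5: rhs fails.
  j=6: rhs fails.
  j=7: rhs fails.
  j=8: rhs fails.
No witness within the range → none.

none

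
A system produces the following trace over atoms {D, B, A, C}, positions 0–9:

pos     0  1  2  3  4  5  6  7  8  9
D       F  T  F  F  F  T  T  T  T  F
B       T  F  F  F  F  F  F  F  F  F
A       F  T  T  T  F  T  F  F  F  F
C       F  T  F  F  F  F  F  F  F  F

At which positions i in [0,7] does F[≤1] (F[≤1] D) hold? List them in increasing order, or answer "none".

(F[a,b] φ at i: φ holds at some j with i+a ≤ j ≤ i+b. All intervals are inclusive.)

0, 1, 3, 4, 5, 6, 7

Evaluate at each i in [0,7]:
  i=0: ✓ (witness j=0)
  i=1: ✓ (witness j=1)
  i=2: ✗ (none in [2,3])
  i=3: ✓ (witness j=4)
  i=4: ✓ (witness j=4)
  i=5: ✓ (witness j=5)
  i=6: ✓ (witness j=6)
  i=7: ✓ (witness j=7)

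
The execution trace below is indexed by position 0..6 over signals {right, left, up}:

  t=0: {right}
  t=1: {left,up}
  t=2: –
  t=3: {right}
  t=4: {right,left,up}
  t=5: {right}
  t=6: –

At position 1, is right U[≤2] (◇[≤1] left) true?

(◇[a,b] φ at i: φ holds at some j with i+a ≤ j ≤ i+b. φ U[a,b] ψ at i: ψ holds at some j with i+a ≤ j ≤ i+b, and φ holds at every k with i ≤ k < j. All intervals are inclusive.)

Holds

Need some j in [1,3] with ◇[≤1] left, and right at every k in [1,j-1].
  j=1: ◇[≤1] left holds; no prefix to check → satisfied.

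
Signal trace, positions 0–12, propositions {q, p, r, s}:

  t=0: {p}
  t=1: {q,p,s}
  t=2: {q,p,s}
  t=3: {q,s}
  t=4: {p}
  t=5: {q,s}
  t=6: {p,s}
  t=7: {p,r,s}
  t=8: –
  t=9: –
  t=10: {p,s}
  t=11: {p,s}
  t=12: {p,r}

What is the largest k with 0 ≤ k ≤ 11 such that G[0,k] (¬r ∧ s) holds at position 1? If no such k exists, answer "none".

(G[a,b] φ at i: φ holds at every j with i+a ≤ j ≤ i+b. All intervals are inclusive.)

2

(¬r ∧ s) must hold from j=1 onward; find where it first fails.
  j=1: holds
  j=2: holds
  j=3: holds
  j=4: fails
Holds on [1,3], so largest k = 2.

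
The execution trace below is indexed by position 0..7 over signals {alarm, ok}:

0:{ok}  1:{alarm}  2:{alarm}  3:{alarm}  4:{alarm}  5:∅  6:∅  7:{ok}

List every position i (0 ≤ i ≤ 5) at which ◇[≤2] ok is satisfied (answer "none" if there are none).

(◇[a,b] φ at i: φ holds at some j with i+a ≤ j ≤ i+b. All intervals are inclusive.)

0, 5

Evaluate at each i in [0,5]:
  i=0: ✓ (witness j=0)
  i=1: ✗ (none in [1,3])
  i=2: ✗ (none in [2,4])
  i=3: ✗ (none in [3,5])
  i=4: ✗ (none in [4,6])
  i=5: ✓ (witness j=7)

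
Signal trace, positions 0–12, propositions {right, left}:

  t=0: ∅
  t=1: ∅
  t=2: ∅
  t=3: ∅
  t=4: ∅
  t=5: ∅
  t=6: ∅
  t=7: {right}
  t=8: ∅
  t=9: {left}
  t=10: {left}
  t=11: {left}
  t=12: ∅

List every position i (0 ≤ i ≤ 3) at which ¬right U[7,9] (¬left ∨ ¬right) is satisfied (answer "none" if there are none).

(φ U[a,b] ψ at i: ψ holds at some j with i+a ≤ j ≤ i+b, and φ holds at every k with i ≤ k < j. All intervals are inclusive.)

0

Evaluate at each i in [0,3]:
  i=0: ✓ (rhs at j=7; lhs holds on [0,6])
  i=1: ✗ (lhs fails at k=7 before rhs at j=8)
  i=2: ✗ (lhs fails at k=7 before rhs at j=9)
  i=3: ✗ (lhs fails at k=7 before rhs at j=10)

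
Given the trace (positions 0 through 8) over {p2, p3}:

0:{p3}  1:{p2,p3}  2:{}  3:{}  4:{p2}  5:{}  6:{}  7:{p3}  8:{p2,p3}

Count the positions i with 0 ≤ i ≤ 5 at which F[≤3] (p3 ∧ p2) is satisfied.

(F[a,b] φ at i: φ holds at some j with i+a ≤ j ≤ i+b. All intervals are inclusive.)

3

Evaluate at each i in [0,5]:
  i=0: ✓ (witness j=1)
  i=1: ✓ (witness j=1)
  i=2: ✗ (none in [2,5])
  i=3: ✗ (none in [3,6])
  i=4: ✗ (none in [4,7])
  i=5: ✓ (witness j=8)
Positions where it holds: {0, 1, 5} → 3.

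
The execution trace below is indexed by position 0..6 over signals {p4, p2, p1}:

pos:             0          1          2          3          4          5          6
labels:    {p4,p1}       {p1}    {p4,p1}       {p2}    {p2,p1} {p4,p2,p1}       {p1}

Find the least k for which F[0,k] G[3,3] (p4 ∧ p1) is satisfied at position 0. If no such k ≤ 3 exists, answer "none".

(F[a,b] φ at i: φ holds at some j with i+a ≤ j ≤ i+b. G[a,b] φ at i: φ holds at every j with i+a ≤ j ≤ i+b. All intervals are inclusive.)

2

Scan j = 0,1,… for G[3,3] (p4 ∧ p1):
  j=0: fails
  j=1: fails
  j=2: holds
First hit at j=2, so smallest k = 2-0 = 2.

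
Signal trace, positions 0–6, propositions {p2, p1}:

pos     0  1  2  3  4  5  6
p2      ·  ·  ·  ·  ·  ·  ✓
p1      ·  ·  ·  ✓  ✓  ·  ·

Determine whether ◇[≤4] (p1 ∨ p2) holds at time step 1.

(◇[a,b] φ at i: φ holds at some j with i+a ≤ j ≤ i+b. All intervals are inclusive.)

Check (p1 ∨ p2) at each j in [1,5]:
  j=1: false
  j=2: false
  j=3: true
  j=4: true
  j=5: false
Found at j=3 → formula holds.

Yes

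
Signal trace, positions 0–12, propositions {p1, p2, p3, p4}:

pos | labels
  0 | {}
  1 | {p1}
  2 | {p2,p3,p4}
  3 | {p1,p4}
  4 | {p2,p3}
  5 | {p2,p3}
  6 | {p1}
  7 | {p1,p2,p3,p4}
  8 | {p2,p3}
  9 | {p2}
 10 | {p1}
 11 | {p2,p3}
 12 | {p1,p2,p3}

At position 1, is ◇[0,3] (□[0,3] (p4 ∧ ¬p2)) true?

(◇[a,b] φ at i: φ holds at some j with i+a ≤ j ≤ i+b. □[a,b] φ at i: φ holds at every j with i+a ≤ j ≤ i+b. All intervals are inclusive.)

Check □[0,3] (p4 ∧ ¬p2) at each j in [1,4]:
  j=1: fails at 1
  j=2: fails at 2
  j=3: fails at 4
  j=4: fails at 4
No position in the window satisfies it → formula fails.

Does not hold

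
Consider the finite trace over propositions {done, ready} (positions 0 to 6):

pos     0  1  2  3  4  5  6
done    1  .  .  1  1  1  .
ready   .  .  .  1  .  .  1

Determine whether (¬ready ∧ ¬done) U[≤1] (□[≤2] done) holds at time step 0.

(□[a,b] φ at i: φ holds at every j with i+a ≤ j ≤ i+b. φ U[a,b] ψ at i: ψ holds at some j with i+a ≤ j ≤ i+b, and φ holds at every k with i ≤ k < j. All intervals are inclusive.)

No

Need some j in [0,1] with □[≤2] done, and (¬ready ∧ ¬done) at every k in [0,j-1].
  j=0: □[≤2] done — fails at 1.
  j=1: □[≤2] done — fails at 1.
No j in the window works → until fails.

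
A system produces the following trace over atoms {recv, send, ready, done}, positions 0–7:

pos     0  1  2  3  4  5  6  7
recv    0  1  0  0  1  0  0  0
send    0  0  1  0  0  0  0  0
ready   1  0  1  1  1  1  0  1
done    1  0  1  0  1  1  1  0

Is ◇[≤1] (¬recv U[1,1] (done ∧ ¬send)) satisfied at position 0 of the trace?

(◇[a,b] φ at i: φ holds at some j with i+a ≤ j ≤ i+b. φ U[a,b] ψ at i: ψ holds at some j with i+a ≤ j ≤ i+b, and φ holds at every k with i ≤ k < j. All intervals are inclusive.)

Check (¬recv U[1,1] (done ∧ ¬send)) at each j in [0,1]:
  j=0: fails
  j=1: fails
No position in the window satisfies it → formula fails.

Does not hold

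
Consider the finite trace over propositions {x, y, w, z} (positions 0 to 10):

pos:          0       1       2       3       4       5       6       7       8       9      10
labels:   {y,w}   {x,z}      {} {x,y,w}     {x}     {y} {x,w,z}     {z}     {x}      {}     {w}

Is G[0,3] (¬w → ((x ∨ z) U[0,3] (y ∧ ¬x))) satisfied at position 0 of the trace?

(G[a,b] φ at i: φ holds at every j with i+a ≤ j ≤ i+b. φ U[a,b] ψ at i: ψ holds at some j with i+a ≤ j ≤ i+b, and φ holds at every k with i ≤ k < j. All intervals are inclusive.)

Check (¬w → ((x ∨ z) U[0,3] (y ∧ ¬x))) at every j in [0,3]:
  j=0: antecedent false → ✓
  j=1: antecedent true; consequent fails → ✗
  j=2: antecedent true; consequent fails → ✗
  j=3: antecedent false → ✓
Fails at j=1 → formula fails.

Does not hold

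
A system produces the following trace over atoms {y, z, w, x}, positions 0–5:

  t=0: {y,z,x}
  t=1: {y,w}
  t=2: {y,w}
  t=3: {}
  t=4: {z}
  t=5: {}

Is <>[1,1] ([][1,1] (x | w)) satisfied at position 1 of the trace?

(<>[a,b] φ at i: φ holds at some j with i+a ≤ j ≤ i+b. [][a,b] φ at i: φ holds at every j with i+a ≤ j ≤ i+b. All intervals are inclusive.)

Check [][1,1] (x | w) at each j in [2,2]:
  j=2: fails at 3
No position in the window satisfies it → formula fails.

No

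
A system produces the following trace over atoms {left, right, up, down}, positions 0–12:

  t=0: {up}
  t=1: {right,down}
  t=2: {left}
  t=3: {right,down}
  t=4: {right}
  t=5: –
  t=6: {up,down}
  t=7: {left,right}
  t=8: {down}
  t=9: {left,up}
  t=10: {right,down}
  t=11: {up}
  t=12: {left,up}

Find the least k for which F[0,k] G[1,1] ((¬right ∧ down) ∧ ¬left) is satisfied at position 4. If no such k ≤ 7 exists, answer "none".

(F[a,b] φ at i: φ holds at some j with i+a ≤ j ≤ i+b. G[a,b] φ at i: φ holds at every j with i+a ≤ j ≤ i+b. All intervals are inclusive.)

1

Scan j = 4,5,… for G[1,1] ((¬right ∧ down) ∧ ¬left):
  j=4: fails
  j=5: holds
First hit at j=5, so smallest k = 5-4 = 1.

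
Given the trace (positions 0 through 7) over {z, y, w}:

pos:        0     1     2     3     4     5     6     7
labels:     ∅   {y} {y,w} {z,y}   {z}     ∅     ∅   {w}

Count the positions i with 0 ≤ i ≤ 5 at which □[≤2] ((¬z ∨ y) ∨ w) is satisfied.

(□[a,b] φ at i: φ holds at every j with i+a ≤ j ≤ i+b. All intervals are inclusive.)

3

Evaluate at each i in [0,5]:
  i=0: ✓ (all of [0,2])
  i=1: ✓ (all of [1,3])
  i=2: ✗ (fails at j=4)
  i=3: ✗ (fails at j=4)
  i=4: ✗ (fails at j=4)
  i=5: ✓ (all of [5,7])
Positions where it holds: {0, 1, 5} → 3.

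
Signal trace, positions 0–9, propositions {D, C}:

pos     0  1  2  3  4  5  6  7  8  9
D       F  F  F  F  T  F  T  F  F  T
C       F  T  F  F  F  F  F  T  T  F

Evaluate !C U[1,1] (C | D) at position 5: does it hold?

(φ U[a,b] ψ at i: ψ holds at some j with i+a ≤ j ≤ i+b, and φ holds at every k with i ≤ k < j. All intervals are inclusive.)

Yes

Need some j in [6,6] with (C | D), and !C at every k in [5,j-1].
  j=6: (C | D) holds; !C holds at every k in [5,5] → satisfied.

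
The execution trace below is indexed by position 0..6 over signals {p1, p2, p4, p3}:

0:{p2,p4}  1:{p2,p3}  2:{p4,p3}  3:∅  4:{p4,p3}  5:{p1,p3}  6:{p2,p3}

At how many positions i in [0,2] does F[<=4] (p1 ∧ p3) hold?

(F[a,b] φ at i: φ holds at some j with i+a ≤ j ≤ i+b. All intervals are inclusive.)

2

Evaluate at each i in [0,2]:
  i=0: ✗ (none in [0,4])
  i=1: ✓ (witness j=5)
  i=2: ✓ (witness j=5)
Positions where it holds: {1, 2} → 2.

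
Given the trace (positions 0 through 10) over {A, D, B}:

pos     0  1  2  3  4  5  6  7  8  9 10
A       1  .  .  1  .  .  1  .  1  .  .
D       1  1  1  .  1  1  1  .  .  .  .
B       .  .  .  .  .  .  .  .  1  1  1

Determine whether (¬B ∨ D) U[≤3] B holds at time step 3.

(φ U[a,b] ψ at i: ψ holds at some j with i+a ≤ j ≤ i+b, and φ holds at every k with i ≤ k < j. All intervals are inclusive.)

Does not hold

Need some j in [3,6] with B, and (¬B ∨ D) at every k in [3,j-1].
  j=3: B false.
  j=4: B false.
  j=5: B false.
  j=6: B false.
No j in the window works → until fails.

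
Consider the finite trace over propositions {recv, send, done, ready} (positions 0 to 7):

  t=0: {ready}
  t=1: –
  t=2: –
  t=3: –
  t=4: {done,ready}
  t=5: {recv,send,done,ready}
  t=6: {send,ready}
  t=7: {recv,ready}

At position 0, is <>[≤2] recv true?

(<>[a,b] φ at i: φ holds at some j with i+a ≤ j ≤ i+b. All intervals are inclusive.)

Does not hold

Check recv at each j in [0,2]:
  j=0: false
  j=1: false
  j=2: false
No position in the window satisfies it → formula fails.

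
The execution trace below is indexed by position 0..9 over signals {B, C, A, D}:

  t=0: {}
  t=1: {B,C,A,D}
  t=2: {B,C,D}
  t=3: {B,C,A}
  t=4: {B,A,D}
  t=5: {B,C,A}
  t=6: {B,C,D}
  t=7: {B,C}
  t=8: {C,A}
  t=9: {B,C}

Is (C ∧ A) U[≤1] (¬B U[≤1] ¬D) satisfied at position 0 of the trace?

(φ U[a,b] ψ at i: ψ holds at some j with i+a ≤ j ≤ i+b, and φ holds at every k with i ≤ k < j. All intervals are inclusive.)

Need some j in [0,1] with (¬B U[≤1] ¬D), and (C ∧ A) at every k in [0,j-1].
  j=0: (¬B U[≤1] ¬D) holds; no prefix to check → satisfied.

True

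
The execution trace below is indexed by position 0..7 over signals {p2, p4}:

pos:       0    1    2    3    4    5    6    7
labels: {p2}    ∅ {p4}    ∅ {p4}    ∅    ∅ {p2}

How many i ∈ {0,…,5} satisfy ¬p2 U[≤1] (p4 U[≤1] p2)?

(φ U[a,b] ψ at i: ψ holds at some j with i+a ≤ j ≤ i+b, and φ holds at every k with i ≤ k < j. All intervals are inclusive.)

Evaluate at each i in [0,5]:
  i=0: ✓ (rhs at j=0)
  i=1: ✗ (no rhs in [1,2])
  i=2: ✗ (no rhs in [2,3])
  i=3: ✗ (no rhs in [3,4])
  i=4: ✗ (no rhs in [4,5])
  i=5: ✗ (no rhs in [5,6])
Positions where it holds: {0} → 1.

1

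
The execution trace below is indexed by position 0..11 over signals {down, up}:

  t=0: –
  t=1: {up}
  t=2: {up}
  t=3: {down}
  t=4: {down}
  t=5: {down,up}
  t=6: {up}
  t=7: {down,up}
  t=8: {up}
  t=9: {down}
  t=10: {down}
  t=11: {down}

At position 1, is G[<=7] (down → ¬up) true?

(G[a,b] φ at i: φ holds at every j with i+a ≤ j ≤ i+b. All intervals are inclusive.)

Does not hold

Check (down → ¬up) at every j in [1,8]:
  j=1: antecedent false → ✓
  j=2: antecedent false → ✓
  j=3: antecedent true; consequent true → ✓
  j=4: antecedent true; consequent true → ✓
  j=5: antecedent true; consequent false → ✗
  j=6: antecedent false → ✓
  j=7: antecedent true; consequent false → ✗
  j=8: antecedent false → ✓
Fails at j=5 → formula fails.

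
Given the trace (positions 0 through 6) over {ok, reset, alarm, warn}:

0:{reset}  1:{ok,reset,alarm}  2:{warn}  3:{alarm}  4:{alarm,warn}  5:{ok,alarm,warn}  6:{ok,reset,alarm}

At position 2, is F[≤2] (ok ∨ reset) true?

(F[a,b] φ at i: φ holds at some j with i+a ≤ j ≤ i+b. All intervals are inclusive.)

False

Check (ok ∨ reset) at each j in [2,4]:
  j=2: false
  j=3: false
  j=4: false
No position in the window satisfies it → formula fails.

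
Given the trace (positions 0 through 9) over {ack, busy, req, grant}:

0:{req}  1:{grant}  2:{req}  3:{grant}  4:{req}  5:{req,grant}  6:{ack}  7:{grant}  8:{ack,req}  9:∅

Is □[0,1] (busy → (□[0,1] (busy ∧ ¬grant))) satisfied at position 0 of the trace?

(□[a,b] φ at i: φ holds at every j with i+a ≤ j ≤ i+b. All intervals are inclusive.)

Check (busy → (□[0,1] (busy ∧ ¬grant))) at every j in [0,1]:
  j=0: antecedent false → ✓
  j=1: antecedent false → ✓
All positions satisfy it → formula holds.

Yes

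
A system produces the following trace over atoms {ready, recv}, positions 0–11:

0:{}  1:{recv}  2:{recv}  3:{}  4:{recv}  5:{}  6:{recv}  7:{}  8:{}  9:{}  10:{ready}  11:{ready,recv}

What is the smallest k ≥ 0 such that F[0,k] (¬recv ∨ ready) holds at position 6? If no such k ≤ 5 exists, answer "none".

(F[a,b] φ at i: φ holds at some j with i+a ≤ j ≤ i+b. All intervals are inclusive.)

1

Scan j = 6,7,… for (¬recv ∨ ready):
  j=6: fails
  j=7: holds
First hit at j=7, so smallest k = 7-6 = 1.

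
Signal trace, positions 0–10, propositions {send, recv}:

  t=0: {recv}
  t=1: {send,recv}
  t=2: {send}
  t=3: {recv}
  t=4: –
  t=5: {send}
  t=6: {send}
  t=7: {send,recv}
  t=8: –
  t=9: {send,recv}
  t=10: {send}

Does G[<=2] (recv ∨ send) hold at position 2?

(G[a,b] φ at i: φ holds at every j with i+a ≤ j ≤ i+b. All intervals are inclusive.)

Does not hold

Check (recv ∨ send) at every j in [2,4]:
  j=2: true
  j=3: true
  j=4: false
Fails at j=4 → formula fails.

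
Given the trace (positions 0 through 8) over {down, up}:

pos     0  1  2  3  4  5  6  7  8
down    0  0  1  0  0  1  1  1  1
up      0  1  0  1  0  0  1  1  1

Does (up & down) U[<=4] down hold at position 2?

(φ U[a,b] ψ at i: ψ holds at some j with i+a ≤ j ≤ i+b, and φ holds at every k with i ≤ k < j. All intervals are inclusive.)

Holds

Need some j in [2,6] with down, and (up & down) at every k in [2,j-1].
  j=2: down holds; no prefix to check → satisfied.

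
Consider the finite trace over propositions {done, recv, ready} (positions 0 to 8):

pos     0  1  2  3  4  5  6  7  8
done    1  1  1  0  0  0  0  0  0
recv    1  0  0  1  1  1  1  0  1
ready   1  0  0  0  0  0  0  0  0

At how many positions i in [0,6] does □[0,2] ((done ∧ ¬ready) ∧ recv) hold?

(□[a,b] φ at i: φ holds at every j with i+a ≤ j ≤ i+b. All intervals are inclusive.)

0

Evaluate at each i in [0,6]:
  i=0: ✗ (fails at j=0)
  i=1: ✗ (fails at j=1)
  i=2: ✗ (fails at j=2)
  i=3: ✗ (fails at j=3)
  i=4: ✗ (fails at j=4)
  i=5: ✗ (fails at j=5)
  i=6: ✗ (fails at j=6)
Positions where it holds: {} → 0.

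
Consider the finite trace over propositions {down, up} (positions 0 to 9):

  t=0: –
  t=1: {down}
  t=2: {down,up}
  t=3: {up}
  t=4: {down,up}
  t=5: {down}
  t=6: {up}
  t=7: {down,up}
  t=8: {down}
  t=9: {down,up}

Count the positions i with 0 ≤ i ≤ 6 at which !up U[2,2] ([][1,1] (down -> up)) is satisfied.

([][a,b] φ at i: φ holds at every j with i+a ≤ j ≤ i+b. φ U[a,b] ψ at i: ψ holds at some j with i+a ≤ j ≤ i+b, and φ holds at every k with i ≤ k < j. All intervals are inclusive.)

1

Evaluate at each i in [0,6]:
  i=0: ✓ (rhs at j=2; lhs holds on [0,1])
  i=1: ✗ (lhs fails at k=2 before rhs at j=3)
  i=2: ✗ (no rhs in [4,4])
  i=3: ✗ (lhs fails at k=3 before rhs at j=5)
  i=4: ✗ (lhs fails at k=4 before rhs at j=6)
  i=5: ✗ (no rhs in [7,7])
  i=6: ✗ (lhs fails at k=6 before rhs at j=8)
Positions where it holds: {0} → 1.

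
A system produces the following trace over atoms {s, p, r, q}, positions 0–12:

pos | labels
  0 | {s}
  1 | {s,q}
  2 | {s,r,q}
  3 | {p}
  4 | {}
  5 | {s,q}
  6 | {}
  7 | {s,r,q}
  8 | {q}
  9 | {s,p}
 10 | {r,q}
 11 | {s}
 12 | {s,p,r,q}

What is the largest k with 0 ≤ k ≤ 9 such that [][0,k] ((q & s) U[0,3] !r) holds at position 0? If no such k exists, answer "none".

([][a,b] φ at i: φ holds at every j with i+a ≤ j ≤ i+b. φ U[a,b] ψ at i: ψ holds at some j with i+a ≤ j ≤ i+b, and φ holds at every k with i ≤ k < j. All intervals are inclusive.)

9

((q & s) U[0,3] !r) must hold from j=0 onward; find where it first fails.
  j=0: holds
  j=1: holds
  j=2: holds
  j=3: holds
  j=4: holds
  j=5: holds
  j=6: holds
  j=7: holds
  j=8: holds
  j=9: holds
Holds through j=9; largest k = 9.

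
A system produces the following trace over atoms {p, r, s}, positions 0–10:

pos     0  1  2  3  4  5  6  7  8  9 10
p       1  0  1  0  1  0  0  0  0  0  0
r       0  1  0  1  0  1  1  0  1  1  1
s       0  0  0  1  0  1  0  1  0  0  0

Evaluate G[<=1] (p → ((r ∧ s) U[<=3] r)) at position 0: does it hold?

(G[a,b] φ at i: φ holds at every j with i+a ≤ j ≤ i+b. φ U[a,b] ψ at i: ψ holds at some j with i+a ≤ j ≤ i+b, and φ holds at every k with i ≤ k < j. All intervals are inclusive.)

Does not hold

Check (p → ((r ∧ s) U[<=3] r)) at every j in [0,1]:
  j=0: antecedent true; consequent fails → ✗
  j=1: antecedent false → ✓
Fails at j=0 → formula fails.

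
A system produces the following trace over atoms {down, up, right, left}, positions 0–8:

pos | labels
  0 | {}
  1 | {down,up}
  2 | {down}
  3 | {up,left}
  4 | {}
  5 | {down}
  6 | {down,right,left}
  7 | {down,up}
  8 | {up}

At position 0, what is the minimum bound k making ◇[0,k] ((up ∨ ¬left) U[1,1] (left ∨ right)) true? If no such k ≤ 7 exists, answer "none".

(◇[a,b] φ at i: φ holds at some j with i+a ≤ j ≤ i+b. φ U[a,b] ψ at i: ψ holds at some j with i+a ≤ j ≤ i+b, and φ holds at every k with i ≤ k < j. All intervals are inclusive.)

Scan j = 0,1,… for ((up ∨ ¬left) U[1,1] (left ∨ right)):
  j=0: fails
  j=1: fails
  j=2: holds
First hit at j=2, so smallest k = 2-0 = 2.

2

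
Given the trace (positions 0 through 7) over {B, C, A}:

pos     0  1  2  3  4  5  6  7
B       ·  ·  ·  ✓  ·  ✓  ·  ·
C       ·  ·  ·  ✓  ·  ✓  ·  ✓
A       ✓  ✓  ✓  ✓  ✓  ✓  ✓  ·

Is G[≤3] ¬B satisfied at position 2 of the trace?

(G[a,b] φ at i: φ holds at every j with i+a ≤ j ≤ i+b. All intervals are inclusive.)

Does not hold

Check ¬B at every j in [2,5]:
  j=2: true
  j=3: false
  j=4: true
  j=5: false
Fails at j=3 → formula fails.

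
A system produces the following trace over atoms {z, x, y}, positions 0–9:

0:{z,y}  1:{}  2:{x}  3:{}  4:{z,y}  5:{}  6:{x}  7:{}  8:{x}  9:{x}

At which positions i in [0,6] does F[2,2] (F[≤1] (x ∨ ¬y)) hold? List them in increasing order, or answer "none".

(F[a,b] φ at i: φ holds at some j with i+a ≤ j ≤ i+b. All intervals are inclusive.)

Evaluate at each i in [0,6]:
  i=0: ✓ (witness j=2)
  i=1: ✓ (witness j=3)
  i=2: ✓ (witness j=4)
  i=3: ✓ (witness j=5)
  i=4: ✓ (witness j=6)
  i=5: ✓ (witness j=7)
  i=6: ✓ (witness j=8)

0, 1, 2, 3, 4, 5, 6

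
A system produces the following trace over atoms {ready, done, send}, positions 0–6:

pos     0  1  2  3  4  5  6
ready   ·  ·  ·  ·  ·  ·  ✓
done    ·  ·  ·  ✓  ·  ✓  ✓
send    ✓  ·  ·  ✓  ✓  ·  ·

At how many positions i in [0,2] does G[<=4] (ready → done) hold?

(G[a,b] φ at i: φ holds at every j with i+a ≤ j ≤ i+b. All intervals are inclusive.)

Evaluate at each i in [0,2]:
  i=0: ✓ (all of [0,4])
  i=1: ✓ (all of [1,5])
  i=2: ✓ (all of [2,6])
Positions where it holds: {0, 1, 2} → 3.

3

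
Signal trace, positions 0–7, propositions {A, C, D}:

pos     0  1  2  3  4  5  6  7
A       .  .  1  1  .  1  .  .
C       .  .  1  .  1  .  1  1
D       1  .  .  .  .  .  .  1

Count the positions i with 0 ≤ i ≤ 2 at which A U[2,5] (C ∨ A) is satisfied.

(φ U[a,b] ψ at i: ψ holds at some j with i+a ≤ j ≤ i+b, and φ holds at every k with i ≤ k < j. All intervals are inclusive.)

1

Evaluate at each i in [0,2]:
  i=0: ✗ (lhs fails at k=0 before rhs at j=2)
  i=1: ✗ (lhs fails at k=1 before rhs at j=3)
  i=2: ✓ (rhs at j=4; lhs holds on [2,3])
Positions where it holds: {2} → 1.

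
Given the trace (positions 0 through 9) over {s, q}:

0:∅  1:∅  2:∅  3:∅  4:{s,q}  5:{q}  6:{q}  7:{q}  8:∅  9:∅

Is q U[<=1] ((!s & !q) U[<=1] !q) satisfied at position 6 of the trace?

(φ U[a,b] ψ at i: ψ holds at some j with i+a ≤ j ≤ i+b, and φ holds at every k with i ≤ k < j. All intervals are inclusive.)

Need some j in [6,7] with ((!s & !q) U[<=1] !q), and q at every k in [6,j-1].
  j=6: ((!s & !q) U[<=1] !q) — fails.
  j=7: ((!s & !q) U[<=1] !q) — fails.
No j in the window works → until fails.

Does not hold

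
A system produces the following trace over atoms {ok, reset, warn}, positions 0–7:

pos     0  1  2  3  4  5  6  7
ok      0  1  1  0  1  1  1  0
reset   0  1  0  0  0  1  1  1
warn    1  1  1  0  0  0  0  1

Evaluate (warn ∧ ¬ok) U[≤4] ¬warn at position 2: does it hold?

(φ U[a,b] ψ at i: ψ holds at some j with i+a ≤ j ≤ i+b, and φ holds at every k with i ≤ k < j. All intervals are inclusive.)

No

Need some j in [2,6] with ¬warn, and (warn ∧ ¬ok) at every k in [2,j-1].
  j=2: ¬warn false.
  j=3: ¬warn holds, but (warn ∧ ¬ok) fails at k=2 → not this j.
  j=4: ¬warn holds, but (warn ∧ ¬ok) fails at k=2 → not this j.
  j=5: ¬warn holds, but (warn ∧ ¬ok) fails at k=2 → not this j.
  j=6: ¬warn holds, but (warn ∧ ¬ok) fails at k=2 → not this j.
No j in the window works → until fails.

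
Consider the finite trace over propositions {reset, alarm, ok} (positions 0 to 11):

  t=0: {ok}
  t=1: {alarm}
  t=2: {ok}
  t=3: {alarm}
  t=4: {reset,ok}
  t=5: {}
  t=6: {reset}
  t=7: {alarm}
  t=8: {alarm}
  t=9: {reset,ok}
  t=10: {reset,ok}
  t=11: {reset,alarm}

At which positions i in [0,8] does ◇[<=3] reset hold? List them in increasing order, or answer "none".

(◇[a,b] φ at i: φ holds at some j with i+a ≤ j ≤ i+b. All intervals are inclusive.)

1, 2, 3, 4, 5, 6, 7, 8

Evaluate at each i in [0,8]:
  i=0: ✗ (none in [0,3])
  i=1: ✓ (witness j=4)
  i=2: ✓ (witness j=4)
  i=3: ✓ (witness j=4)
  i=4: ✓ (witness j=4)
  i=5: ✓ (witness j=6)
  i=6: ✓ (witness j=6)
  i=7: ✓ (witness j=9)
  i=8: ✓ (witness j=9)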